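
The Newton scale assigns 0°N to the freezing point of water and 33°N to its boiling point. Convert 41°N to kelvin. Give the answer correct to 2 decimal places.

Linear interpolation between the fixed points: C = (41 - 0) × 100 / (33 - 0) = 124.2424°C.
Then 124.2424 + 273.15 = 397.39 K.

397.39 K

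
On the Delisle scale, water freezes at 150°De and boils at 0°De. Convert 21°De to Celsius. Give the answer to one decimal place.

Linear interpolation between the fixed points: C = (21 - 150) × 100 / (0 - 150) = 86.0000°C.

86.0°C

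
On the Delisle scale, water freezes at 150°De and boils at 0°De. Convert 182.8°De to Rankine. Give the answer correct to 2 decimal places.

Linear interpolation between the fixed points: C = (182.8 - 150) × 100 / (0 - 150) = -21.8667°C.
Then -21.8667 × 1.8 + 491.67 = 452.31°R.

452.31°R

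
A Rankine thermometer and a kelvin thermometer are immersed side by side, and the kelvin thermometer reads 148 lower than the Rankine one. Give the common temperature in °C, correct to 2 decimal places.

-88.15°C

Let x be the Rankine reading; then the kelvin reading is 5/9·x.
(5/9·x) - x = -148  ⇒  (-4/9)·x = -148  ⇒  x = 333.0000°R.
In Celsius: (333 - 491.67) × 5/9 = -88.15°C.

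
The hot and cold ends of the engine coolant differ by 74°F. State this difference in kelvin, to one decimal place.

For a temperature interval the offset drops out; only the factor 5/9 applies.
74 × 5/9 = 41.1.

41.1 K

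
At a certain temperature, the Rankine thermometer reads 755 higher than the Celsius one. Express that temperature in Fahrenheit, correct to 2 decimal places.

624.49°F

Let x be the Celsius reading; then the Rankine reading is 1.8·x + 491.67.
(1.8·x + 491.67) - x = 755  ⇒  (0.8)·x = 263.33  ⇒  x = 329.1625°C.
In Fahrenheit: 329.1625 × 1.8 + 32 = 624.49°F.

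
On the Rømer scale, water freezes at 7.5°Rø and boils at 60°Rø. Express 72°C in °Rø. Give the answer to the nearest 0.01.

Linearly onto the Rømer scale: 7.5 + (72.0000 / 100) × (60 - 7.5) = 45.30°Rø.

45.30°Rø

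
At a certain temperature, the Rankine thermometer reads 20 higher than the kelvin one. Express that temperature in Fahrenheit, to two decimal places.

Let x be the kelvin reading; then the Rankine reading is 1.8·x.
(1.8·x) - x = 20  ⇒  (0.8)·x = 20  ⇒  x = 25.0000 K.
In Celsius: 25 - 273.15 = -248.1500°C.
In Fahrenheit: -248.1500 × 1.8 + 32 = -414.67°F.

-414.67°F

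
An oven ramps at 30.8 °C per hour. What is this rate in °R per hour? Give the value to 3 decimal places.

Since only a temperature interval is involved, the additive offset between the scales drops out.
A change of 1°C is a change of 1.8°R, so 30.8 × 1.8 = 55.440.

55.440 °R/hour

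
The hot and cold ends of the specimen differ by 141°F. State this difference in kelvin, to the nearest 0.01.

78.33 K

For a temperature interval the offset drops out; only the factor 5/9 applies.
141 × 5/9 = 78.33.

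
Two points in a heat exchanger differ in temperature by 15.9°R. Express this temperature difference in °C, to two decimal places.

8.83°C

Only the scale ratio 5/9 matters for a change in temperature.
15.9 × 5/9 = 8.83.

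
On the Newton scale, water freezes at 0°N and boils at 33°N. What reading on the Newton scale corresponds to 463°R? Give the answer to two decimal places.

First in Celsius: (463 - 491.67) × 5/9 = -15.9278°C.
Linearly onto the Newton scale: 0 + (-15.9278 / 100) × (33 - 0) = -5.26°N.

-5.26°N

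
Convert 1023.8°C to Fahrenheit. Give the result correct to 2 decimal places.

1874.84°F

In Fahrenheit: 1023.8000 × 1.8 + 32 = 1874.84°F.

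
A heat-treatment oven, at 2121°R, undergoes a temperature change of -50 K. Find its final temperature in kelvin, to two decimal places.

1128.33 K

Initial temperature in Celsius: (2121 - 491.67) × 5/9 = 905.1833°C.
The 50 K change is an interval; Kelvin and Celsius degrees are the same size, so ΔC = -50°C.
Final Celsius temperature: 905.1833 - 50.0000 = 855.1833°C.
In kelvin: 855.1833 + 273.15 = 1128.33 K.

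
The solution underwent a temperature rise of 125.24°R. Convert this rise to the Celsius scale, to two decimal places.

69.58°C

For a temperature interval the offset drops out; only the factor 5/9 applies.
125.24 × 5/9 = 69.58.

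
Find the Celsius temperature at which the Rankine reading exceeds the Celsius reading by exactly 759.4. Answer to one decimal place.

Let C be the Celsius reading. The Rankine reading is R = 1.8·C + 491.67.
Require R - C = 759.4: (0.8)·C + 491.67 = 759.4.
C = (759.4 - 491.67) / (0.8) = 334.7.

334.7°C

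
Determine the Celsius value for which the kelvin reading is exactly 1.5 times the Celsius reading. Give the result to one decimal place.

Let C be the Celsius reading. The kelvin reading is K = 1·C + 273.15.
Require K = 1.5·C: 1·C + 273.15 = 1.5·C.
(-0.5)·C = -273.15  ⇒  C = 546.3.

546.3°C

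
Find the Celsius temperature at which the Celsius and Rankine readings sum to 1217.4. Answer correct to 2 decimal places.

Let C be the Celsius reading. The Rankine reading is R = 1.8·C + 491.67.
Require C + R = 1217.4: (2.8)·C + 491.67 = 1217.4.
C = (1217.4 - 491.67) / (2.8) = 259.19.

259.19°C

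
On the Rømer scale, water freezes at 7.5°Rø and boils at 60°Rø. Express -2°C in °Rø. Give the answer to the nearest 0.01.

Linearly onto the Rømer scale: 7.5 + (-2.0000 / 100) × (60 - 7.5) = 6.45°Rø.

6.45°Rø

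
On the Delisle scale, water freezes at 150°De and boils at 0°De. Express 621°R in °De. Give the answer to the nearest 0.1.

First in Celsius: (621 - 491.67) × 5/9 = 71.8500°C.
Linearly onto the Delisle scale: 150 + (71.8500 / 100) × (0 - 150) = 42.2°De.

42.2°De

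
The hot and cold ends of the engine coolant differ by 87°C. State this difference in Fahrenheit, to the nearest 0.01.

156.60°F

Only the scale ratio 1.8 matters for a change in temperature.
87 × 1.8 = 156.60.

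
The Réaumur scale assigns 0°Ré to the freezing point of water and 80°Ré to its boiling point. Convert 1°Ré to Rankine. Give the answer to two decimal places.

Linear interpolation between the fixed points: C = (1 - 0) × 100 / (80 - 0) = 1.2500°C.
Then 1.2500 × 1.8 + 491.67 = 493.92°R.

493.92°R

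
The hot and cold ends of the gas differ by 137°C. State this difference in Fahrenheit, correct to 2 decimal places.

An interval of 1°C corresponds to 1.8°F.
137 × 1.8 = 246.60.

246.60°F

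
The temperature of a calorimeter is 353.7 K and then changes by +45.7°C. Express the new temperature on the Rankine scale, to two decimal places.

Initial temperature in Celsius: 353.7 - 273.15 = 80.5500°C.
Final Celsius temperature: 80.5500 + 45.7000 = 126.2500°C.
In Rankine: 126.2500 × 1.8 + 491.67 = 718.92°R.

718.92°R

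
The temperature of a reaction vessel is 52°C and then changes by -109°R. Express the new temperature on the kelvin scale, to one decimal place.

264.6 K

The 109°R change is an interval, so only the factor 5/9 applies: -109 × 5/9 = -60.5556°C.
Final Celsius temperature: 52.0000 - 60.5556 = -8.5556°C.
In kelvin: -8.5556 + 273.15 = 264.6 K.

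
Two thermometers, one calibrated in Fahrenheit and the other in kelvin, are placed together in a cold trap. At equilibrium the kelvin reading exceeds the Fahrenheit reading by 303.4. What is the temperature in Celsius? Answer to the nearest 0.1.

Let x be the Fahrenheit reading; then the kelvin reading is 5/9·x + 255.372.
(5/9·x + 255.372) - x = 303.4  ⇒  (-4/9)·x = 48.0278  ⇒  x = -108.0625°F.
In Celsius: (-108.0625 - 32) × 5/9 = -77.8°C.

-77.8°C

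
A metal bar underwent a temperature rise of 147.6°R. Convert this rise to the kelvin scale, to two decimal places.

For a temperature interval the offset drops out; only the factor 5/9 applies.
147.6 × 5/9 = 82.00.

82.00 K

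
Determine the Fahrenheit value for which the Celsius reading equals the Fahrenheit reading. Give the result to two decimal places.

-40.00°F

Let F be the Fahrenheit reading. The Celsius reading is C = 5/9·F - 17.7778.
Set C = F: 5/9·F - 17.7778 = F.
(-4/9)·F = 17.7778  ⇒  F = -40.00.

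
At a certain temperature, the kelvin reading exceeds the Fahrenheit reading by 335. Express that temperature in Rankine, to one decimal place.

Let x be the kelvin reading; then the Fahrenheit reading is 1.8·x - 459.67.
(1.8·x - 459.67) - x = -335  ⇒  (0.8)·x = 124.67  ⇒  x = 155.8375 K.
In Celsius: 155.8375 - 273.15 = -117.3125°C.
In Rankine: -117.3125 × 1.8 + 491.67 = 280.5°R.

280.5°R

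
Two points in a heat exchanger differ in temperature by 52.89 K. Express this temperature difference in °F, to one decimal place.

95.2°F

Only the scale ratio 1.8 matters for a change in temperature.
52.89 × 1.8 = 95.2.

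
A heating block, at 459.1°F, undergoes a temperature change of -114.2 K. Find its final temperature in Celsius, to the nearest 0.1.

Initial temperature in Celsius: (459.1 - 32) × 5/9 = 237.2778°C.
The 114.2 K change is an interval; Kelvin and Celsius degrees are the same size, so ΔC = -114.2°C.
Final Celsius temperature: 237.2778 - 114.2000 = 123.0778°C.

123.1°C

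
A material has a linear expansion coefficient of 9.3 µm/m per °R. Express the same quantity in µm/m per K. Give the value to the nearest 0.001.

The quantity depends on a temperature interval, so only the ratio of degree sizes applies; the offset between the scales is irrelevant.
A change of 1 K is a change of 1.8°R, so per K the value is 9.3 × 1.8 = 16.740.

16.740 µm/m per K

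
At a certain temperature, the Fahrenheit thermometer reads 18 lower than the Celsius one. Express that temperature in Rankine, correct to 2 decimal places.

379.17°R

Let x be the Celsius reading; then the Fahrenheit reading is 1.8·x + 32.
(1.8·x + 32) - x = -18  ⇒  (0.8)·x = -50  ⇒  x = -62.5000°C.
In Rankine: -62.5000 × 1.8 + 491.67 = 379.17°R.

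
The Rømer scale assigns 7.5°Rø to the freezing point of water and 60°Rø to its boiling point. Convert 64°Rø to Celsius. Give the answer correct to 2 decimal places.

107.62°C

Linear interpolation between the fixed points: C = (64 - 7.5) × 100 / (60 - 7.5) = 107.6190°C.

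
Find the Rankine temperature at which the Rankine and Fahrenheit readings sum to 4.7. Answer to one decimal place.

232.2°R

Let R be the Rankine reading. The Fahrenheit reading is F = 1·R - 459.67.
Require R + F = 4.7: (2)·R - 459.67 = 4.7.
R = (4.7 + 459.67) / (2) = 232.2.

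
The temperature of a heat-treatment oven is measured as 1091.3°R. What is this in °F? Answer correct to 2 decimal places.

631.63°F

In Celsius: (1091.3 - 491.67) × 5/9 = 333.1278°C.
In Fahrenheit: 333.1278 × 1.8 + 32 = 631.63°F.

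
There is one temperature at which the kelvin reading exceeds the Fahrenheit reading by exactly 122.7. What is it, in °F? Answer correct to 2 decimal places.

Let F be the Fahrenheit reading. The kelvin reading is K = 5/9·F + 255.372.
Require K - F = 122.7: (-4/9)·F + 255.372 = 122.7.
F = (122.7 - 255.372) / (-4/9) = 298.51.

298.51°F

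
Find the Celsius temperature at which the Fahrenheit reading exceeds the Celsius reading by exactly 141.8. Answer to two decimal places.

137.25°C

Let C be the Celsius reading. The Fahrenheit reading is F = 1.8·C + 32.
Require F - C = 141.8: (0.8)·C + 32 = 141.8.
C = (141.8 - 32) / (0.8) = 137.25.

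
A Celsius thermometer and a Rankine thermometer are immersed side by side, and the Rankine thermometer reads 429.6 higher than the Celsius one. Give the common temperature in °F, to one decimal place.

Let x be the Celsius reading; then the Rankine reading is 1.8·x + 491.67.
(1.8·x + 491.67) - x = 429.6  ⇒  (0.8)·x = -62.07  ⇒  x = -77.5875°C.
In Fahrenheit: -77.5875 × 1.8 + 32 = -107.7°F.

-107.7°F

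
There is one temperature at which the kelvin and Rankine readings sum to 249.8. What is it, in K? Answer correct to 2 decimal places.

89.21 K

Let K be the kelvin reading. The Rankine reading is R = 1.8·K.
Require K + R = 249.8: (2.8)·K = 249.8.
K = (249.8) / (2.8) = 89.21.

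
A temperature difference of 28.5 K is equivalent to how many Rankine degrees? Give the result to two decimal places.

51.30°R

An interval of 1 K corresponds to 1.8°R.
28.5 × 1.8 = 51.30.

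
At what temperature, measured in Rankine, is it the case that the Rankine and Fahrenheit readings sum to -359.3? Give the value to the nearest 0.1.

Let R be the Rankine reading. The Fahrenheit reading is F = 1·R - 459.67.
Require R + F = -359.3: (2)·R - 459.67 = -359.3.
R = (-359.3 + 459.67) / (2) = 50.2.

50.2°R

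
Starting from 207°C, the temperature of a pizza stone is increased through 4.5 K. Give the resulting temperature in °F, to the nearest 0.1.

412.7°F

The 4.5 K change is an interval; Kelvin and Celsius degrees are the same size, so ΔC = +4.5°C.
Final Celsius temperature: 207.0000 + 4.5000 = 211.5000°C.
In Fahrenheit: 211.5000 × 1.8 + 32 = 412.7°F.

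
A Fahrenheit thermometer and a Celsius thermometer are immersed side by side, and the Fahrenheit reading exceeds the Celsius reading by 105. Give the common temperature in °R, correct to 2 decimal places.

Let x be the Fahrenheit reading; then the Celsius reading is 5/9·x - 17.7778.
(5/9·x - 17.7778) - x = -105  ⇒  (-4/9)·x = -87.2222  ⇒  x = 196.2500°F.
In Celsius: (196.25 - 32) × 5/9 = 91.2500°C.
In Rankine: 91.2500 × 1.8 + 491.67 = 655.92°R.

655.92°R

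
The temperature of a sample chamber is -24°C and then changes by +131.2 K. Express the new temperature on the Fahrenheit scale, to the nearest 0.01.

224.96°F

The 131.2 K change is an interval; Kelvin and Celsius degrees are the same size, so ΔC = +131.2°C.
Final Celsius temperature: -24.0000 + 131.2000 = 107.2000°C.
In Fahrenheit: 107.2000 × 1.8 + 32 = 224.96°F.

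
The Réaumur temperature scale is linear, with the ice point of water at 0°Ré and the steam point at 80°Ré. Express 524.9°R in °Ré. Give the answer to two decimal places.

14.77°Ré

First in Celsius: (524.9 - 491.67) × 5/9 = 18.4611°C.
Linearly onto the Réaumur scale: 0 + (18.4611 / 100) × (80 - 0) = 14.77°Ré.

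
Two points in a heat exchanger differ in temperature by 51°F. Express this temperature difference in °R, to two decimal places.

Fahrenheit and Rankine degrees are the same size, so the interval is unchanged: 51.00.

51.00°R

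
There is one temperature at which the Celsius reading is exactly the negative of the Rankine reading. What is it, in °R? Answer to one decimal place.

175.6°R

Let R be the Rankine reading. The Celsius reading is C = 5/9·R - 273.15.
Require C = -1·R: 5/9·R - 273.15 = -1·R.
(14/9)·R = 273.15  ⇒  R = 175.6.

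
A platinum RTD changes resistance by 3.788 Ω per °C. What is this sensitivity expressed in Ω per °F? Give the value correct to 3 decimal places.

The quantity depends on a temperature interval, so only the ratio of degree sizes applies; the offset between the scales is irrelevant.
A change of 1°F is a change of 5/9°C, so per °F the value is 3.788 × 5/9 = 2.104.

2.104 Ω per °F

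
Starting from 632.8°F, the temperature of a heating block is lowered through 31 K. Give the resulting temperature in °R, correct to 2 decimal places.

Initial temperature in Celsius: (632.8 - 32) × 5/9 = 333.7778°C.
The 31 K change is an interval; Kelvin and Celsius degrees are the same size, so ΔC = -31°C.
Final Celsius temperature: 333.7778 - 31.0000 = 302.7778°C.
In Rankine: 302.7778 × 1.8 + 491.67 = 1036.67°R.

1036.67°R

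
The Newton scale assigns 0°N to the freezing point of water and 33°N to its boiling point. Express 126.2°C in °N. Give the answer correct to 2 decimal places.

41.65°N

Linearly onto the Newton scale: 0 + (126.2000 / 100) × (33 - 0) = 41.65°N.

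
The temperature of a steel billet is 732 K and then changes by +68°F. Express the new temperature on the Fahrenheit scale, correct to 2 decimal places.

925.93°F

Initial temperature in Celsius: 732 - 273.15 = 458.8500°C.
The 68°F change is an interval, so only the factor 5/9 applies: +68 × 5/9 = +37.7778°C.
Final Celsius temperature: 458.8500 + 37.7778 = 496.6278°C.
In Fahrenheit: 496.6278 × 1.8 + 32 = 925.93°F.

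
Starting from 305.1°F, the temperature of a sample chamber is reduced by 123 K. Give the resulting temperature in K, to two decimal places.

Initial temperature in Celsius: (305.1 - 32) × 5/9 = 151.7222°C.
The 123 K change is an interval; Kelvin and Celsius degrees are the same size, so ΔC = -123°C.
Final Celsius temperature: 151.7222 - 123.0000 = 28.7222°C.
In kelvin: 28.7222 + 273.15 = 301.87 K.

301.87 K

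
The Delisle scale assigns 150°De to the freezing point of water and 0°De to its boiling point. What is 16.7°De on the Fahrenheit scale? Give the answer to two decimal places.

191.96°F

Linear interpolation between the fixed points: C = (16.7 - 150) × 100 / (0 - 150) = 88.8667°C.
Then 88.8667 × 1.8 + 32 = 191.96°F.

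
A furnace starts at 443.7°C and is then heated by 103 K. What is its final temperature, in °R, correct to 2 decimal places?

The 103 K change is an interval; Kelvin and Celsius degrees are the same size, so ΔC = +103°C.
Final Celsius temperature: 443.7000 + 103.0000 = 546.7000°C.
In Rankine: 546.7000 × 1.8 + 491.67 = 1475.73°R.

1475.73°R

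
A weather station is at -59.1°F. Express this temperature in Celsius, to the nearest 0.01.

In Celsius: (-59.1 - 32) × 5/9 = -50.6111°C.

-50.61°C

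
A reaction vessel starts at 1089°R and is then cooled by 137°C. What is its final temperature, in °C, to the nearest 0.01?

Initial temperature in Celsius: (1089 - 491.67) × 5/9 = 331.8500°C.
Final Celsius temperature: 331.8500 - 137.0000 = 194.8500°C.

194.85°C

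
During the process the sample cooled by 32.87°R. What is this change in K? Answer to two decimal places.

For a temperature interval the offset drops out; only the factor 5/9 applies.
32.87 × 5/9 = 18.26.

18.26 K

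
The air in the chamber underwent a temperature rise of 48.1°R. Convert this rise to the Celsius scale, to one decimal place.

For a temperature interval the offset drops out; only the factor 5/9 applies.
48.1 × 5/9 = 26.7.

26.7°C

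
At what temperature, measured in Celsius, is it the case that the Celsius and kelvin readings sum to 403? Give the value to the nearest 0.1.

64.9°C

Let C be the Celsius reading. The kelvin reading is K = 1·C + 273.15.
Require C + K = 403: (2)·C + 273.15 = 403.
C = (403 - 273.15) / (2) = 64.9.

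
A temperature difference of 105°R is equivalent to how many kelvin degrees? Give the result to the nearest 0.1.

An interval of 1°R corresponds to 5/9 K.
105 × 5/9 = 58.3.

58.3 K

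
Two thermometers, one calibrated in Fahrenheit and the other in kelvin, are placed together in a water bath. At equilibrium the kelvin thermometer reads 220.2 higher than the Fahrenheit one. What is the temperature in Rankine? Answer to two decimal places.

538.81°R

Let x be the Fahrenheit reading; then the kelvin reading is 5/9·x + 255.372.
(5/9·x + 255.372) - x = 220.2  ⇒  (-4/9)·x = -35.1722  ⇒  x = 79.1375°F.
In Celsius: (79.1375 - 32) × 5/9 = 26.1875°C.
In Rankine: 26.1875 × 1.8 + 491.67 = 538.81°R.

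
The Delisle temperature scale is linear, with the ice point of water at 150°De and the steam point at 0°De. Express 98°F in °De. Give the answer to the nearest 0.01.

95.00°De

First in Celsius: (98 - 32) × 5/9 = 36.6667°C.
Linearly onto the Delisle scale: 150 + (36.6667 / 100) × (0 - 150) = 95.00°De.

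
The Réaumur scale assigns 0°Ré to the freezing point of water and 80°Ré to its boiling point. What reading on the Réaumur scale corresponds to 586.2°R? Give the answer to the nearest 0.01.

First in Celsius: (586.2 - 491.67) × 5/9 = 52.5167°C.
Linearly onto the Réaumur scale: 0 + (52.5167 / 100) × (80 - 0) = 42.01°Ré.

42.01°Ré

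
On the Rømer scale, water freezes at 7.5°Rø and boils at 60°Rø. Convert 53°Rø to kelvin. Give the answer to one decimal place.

Linear interpolation between the fixed points: C = (53 - 7.5) × 100 / (60 - 7.5) = 86.6667°C.
Then 86.6667 + 273.15 = 359.8 K.

359.8 K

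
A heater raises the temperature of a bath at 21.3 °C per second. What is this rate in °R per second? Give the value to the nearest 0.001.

Since only a temperature interval is involved, the additive offset between the scales drops out.
A change of 1°C is a change of 1.8°R, so 21.3 × 1.8 = 38.340.

38.340 °R/second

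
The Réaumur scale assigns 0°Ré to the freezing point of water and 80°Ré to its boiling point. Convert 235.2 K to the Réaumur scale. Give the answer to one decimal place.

First in Celsius: 235.2 - 273.15 = -37.9500°C.
Linearly onto the Réaumur scale: 0 + (-37.9500 / 100) × (80 - 0) = -30.4°Ré.

-30.4°Ré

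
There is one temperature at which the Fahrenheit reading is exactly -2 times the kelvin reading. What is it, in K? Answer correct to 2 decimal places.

120.97 K

Let K be the kelvin reading. The Fahrenheit reading is F = 1.8·K - 459.67.
Require F = -2·K: 1.8·K - 459.67 = -2·K.
(3.8)·K = 459.67  ⇒  K = 120.97.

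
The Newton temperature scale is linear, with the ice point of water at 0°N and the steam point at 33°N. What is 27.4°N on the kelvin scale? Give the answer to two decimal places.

Linear interpolation between the fixed points: C = (27.4 - 0) × 100 / (33 - 0) = 83.0303°C.
Then 83.0303 + 273.15 = 356.18 K.

356.18 K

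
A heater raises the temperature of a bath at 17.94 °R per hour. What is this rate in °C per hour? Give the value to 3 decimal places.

Since only a temperature interval is involved, the additive offset between the scales drops out.
A change of 1°R is a change of 5/9°C, so 17.94 × 5/9 = 9.967.

9.967 °C/hour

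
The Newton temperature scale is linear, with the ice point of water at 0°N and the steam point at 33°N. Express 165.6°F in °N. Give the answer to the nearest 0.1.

First in Celsius: (165.6 - 32) × 5/9 = 74.2222°C.
Linearly onto the Newton scale: 0 + (74.2222 / 100) × (33 - 0) = 24.5°N.

24.5°N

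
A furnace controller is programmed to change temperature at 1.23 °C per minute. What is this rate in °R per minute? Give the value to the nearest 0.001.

The quantity depends on a temperature interval, so only the ratio of degree sizes applies; the offset between the scales is irrelevant.
A change of 1°C is a change of 1.8°R, so 1.23 × 1.8 = 2.214.

2.214 °R/minute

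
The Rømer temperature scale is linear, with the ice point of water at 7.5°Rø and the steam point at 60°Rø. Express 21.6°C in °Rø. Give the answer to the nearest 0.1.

Linearly onto the Rømer scale: 7.5 + (21.6000 / 100) × (60 - 7.5) = 18.8°Rø.

18.8°Rø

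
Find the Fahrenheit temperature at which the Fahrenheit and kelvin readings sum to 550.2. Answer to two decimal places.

Let F be the Fahrenheit reading. The kelvin reading is K = 5/9·F + 255.372.
Require F + K = 550.2: (14/9)·F + 255.372 = 550.2.
F = (550.2 - 255.372) / (14/9) = 189.53.

189.53°F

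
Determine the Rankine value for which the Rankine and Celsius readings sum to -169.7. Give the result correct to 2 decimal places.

66.50°R

Let R be the Rankine reading. The Celsius reading is C = 5/9·R - 273.15.
Require R + C = -169.7: (14/9)·R - 273.15 = -169.7.
R = (-169.7 + 273.15) / (14/9) = 66.50.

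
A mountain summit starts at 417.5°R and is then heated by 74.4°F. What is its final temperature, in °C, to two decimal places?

0.13°C

Initial temperature in Celsius: (417.5 - 491.67) × 5/9 = -41.2056°C.
The 74.4°F change is an interval, so only the factor 5/9 applies: +74.4 × 5/9 = +41.3333°C.
Final Celsius temperature: -41.2056 + 41.3333 = 0.1278°C.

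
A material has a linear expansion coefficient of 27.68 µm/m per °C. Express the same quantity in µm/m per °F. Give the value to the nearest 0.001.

The quantity depends on a temperature interval, so only the ratio of degree sizes applies; the offset between the scales is irrelevant.
A change of 1°F is a change of 5/9°C, so per °F the value is 27.68 × 5/9 = 15.378.

15.378 µm/m per °F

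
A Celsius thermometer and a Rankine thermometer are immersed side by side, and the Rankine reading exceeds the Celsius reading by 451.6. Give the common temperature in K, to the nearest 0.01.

223.06 K

Let x be the Celsius reading; then the Rankine reading is 1.8·x + 491.67.
(1.8·x + 491.67) - x = 451.6  ⇒  (0.8)·x = -40.07  ⇒  x = -50.0875°C.
In kelvin: -50.0875 + 273.15 = 223.06 K.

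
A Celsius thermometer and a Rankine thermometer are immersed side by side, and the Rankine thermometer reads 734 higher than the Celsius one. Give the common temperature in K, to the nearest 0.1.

576.1 K

Let x be the Celsius reading; then the Rankine reading is 1.8·x + 491.67.
(1.8·x + 491.67) - x = 734  ⇒  (0.8)·x = 242.33  ⇒  x = 302.9125°C.
In kelvin: 302.9125 + 273.15 = 576.1 K.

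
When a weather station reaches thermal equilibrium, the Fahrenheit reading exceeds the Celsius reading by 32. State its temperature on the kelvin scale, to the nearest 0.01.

Let x be the Fahrenheit reading; then the Celsius reading is 5/9·x - 17.7778.
(5/9·x - 17.7778) - x = -32  ⇒  (-4/9)·x = -14.2222  ⇒  x = 32.0000°F.
In Celsius: (32 - 32) × 5/9 = 0.0000°C.
In kelvin: 0.0000 + 273.15 = 273.15 K.

273.15 K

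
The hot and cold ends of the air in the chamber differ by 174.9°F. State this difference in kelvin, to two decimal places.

For a temperature interval the offset drops out; only the factor 5/9 applies.
174.9 × 5/9 = 97.17.

97.17 K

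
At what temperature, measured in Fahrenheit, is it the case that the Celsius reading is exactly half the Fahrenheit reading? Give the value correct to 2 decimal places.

Let F be the Fahrenheit reading. The Celsius reading is C = 5/9·F - 17.7778.
Require C = 0.5·F: 5/9·F - 17.7778 = 0.5·F.
(1/18)·F = 17.7778  ⇒  F = 320.00.

320.00°F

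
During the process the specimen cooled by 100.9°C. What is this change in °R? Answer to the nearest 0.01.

Only the scale ratio 1.8 matters for a change in temperature.
100.9 × 1.8 = 181.62.

181.62°R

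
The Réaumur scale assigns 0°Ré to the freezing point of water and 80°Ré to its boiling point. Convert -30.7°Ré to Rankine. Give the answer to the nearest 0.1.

422.6°R

Linear interpolation between the fixed points: C = (-30.7 - 0) × 100 / (80 - 0) = -38.3750°C.
Then -38.3750 × 1.8 + 491.67 = 422.6°R.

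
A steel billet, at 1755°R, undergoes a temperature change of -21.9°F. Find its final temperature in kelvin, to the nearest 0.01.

Initial temperature in Celsius: (1755 - 491.67) × 5/9 = 701.8500°C.
The 21.9°F change is an interval, so only the factor 5/9 applies: -21.9 × 5/9 = -12.1667°C.
Final Celsius temperature: 701.8500 - 12.1667 = 689.6833°C.
In kelvin: 689.6833 + 273.15 = 962.83 K.

962.83 K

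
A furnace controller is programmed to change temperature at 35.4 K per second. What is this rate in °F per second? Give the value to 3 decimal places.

The quantity depends on a temperature interval, so only the ratio of degree sizes applies; the offset between the scales is irrelevant.
A change of 1 K is a change of 1.8°F, so 35.4 × 1.8 = 63.720.

63.720 °F/second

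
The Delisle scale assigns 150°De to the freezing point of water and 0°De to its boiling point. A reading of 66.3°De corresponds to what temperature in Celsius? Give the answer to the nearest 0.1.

Linear interpolation between the fixed points: C = (66.3 - 150) × 100 / (0 - 150) = 55.8000°C.

55.8°C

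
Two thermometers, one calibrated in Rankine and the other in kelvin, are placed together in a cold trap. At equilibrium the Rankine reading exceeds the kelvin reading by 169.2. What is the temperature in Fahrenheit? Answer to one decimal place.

-79.0°F

Let x be the Rankine reading; then the kelvin reading is 5/9·x.
(5/9·x) - x = -169.2  ⇒  (-4/9)·x = -169.2  ⇒  x = 380.7000°R.
In Celsius: (380.7 - 491.67) × 5/9 = -61.6500°C.
In Fahrenheit: -61.6500 × 1.8 + 32 = -79.0°F.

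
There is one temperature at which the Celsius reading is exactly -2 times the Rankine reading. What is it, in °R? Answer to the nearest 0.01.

Let R be the Rankine reading. The Celsius reading is C = 5/9·R - 273.15.
Require C = -2·R: 5/9·R - 273.15 = -2·R.
(23/9)·R = 273.15  ⇒  R = 106.88.

106.88°R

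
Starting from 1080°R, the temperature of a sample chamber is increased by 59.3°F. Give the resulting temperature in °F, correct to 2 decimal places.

679.63°F

Initial temperature in Celsius: (1080 - 491.67) × 5/9 = 326.8500°C.
The 59.3°F change is an interval, so only the factor 5/9 applies: +59.3 × 5/9 = +32.9444°C.
Final Celsius temperature: 326.8500 + 32.9444 = 359.7944°C.
In Fahrenheit: 359.7944 × 1.8 + 32 = 679.63°F.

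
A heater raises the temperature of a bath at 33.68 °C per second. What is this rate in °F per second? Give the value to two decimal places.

60.62 °F/second

The quantity depends on a temperature interval, so only the ratio of degree sizes applies; the offset between the scales is irrelevant.
A change of 1°C is a change of 1.8°F, so 33.68 × 1.8 = 60.62.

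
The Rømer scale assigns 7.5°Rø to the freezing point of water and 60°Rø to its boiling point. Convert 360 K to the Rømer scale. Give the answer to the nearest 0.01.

53.10°Rø

First in Celsius: 360 - 273.15 = 86.8500°C.
Linearly onto the Rømer scale: 7.5 + (86.8500 / 100) × (60 - 7.5) = 53.10°Rø.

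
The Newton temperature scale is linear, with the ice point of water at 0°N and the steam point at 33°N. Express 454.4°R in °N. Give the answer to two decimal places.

-6.83°N

First in Celsius: (454.4 - 491.67) × 5/9 = -20.7056°C.
Linearly onto the Newton scale: 0 + (-20.7056 / 100) × (33 - 0) = -6.83°N.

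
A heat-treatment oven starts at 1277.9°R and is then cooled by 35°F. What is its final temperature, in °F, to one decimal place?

783.2°F

Initial temperature in Celsius: (1277.9 - 491.67) × 5/9 = 436.7944°C.
The 35°F change is an interval, so only the factor 5/9 applies: -35 × 5/9 = -19.4444°C.
Final Celsius temperature: 436.7944 - 19.4444 = 417.3500°C.
In Fahrenheit: 417.3500 × 1.8 + 32 = 783.2°F.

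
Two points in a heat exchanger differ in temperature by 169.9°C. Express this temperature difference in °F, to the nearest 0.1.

An interval of 1°C corresponds to 1.8°F.
169.9 × 1.8 = 305.8.

305.8°F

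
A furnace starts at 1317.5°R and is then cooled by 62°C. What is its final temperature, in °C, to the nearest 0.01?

396.79°C

Initial temperature in Celsius: (1317.5 - 491.67) × 5/9 = 458.7944°C.
Final Celsius temperature: 458.7944 - 62.0000 = 396.7944°C.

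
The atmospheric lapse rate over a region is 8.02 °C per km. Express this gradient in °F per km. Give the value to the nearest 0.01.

The quantity depends on a temperature interval, so only the ratio of degree sizes applies; the offset between the scales is irrelevant.
A change of 1°C is a change of 1.8°F, so 8.02 × 1.8 = 14.44.

14.44 °F/km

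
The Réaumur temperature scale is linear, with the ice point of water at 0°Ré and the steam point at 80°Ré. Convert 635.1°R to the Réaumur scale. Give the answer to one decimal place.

First in Celsius: (635.1 - 491.67) × 5/9 = 79.6833°C.
Linearly onto the Réaumur scale: 0 + (79.6833 / 100) × (80 - 0) = 63.7°Ré.

63.7°Ré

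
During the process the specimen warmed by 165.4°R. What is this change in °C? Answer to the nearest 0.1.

Only the scale ratio 5/9 matters for a change in temperature.
165.4 × 5/9 = 91.9.

91.9°C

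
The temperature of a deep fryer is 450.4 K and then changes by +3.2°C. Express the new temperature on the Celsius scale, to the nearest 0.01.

180.45°C

Initial temperature in Celsius: 450.4 - 273.15 = 177.2500°C.
Final Celsius temperature: 177.2500 + 3.2000 = 180.4500°C.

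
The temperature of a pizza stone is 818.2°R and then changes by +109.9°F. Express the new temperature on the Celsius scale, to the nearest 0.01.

Initial temperature in Celsius: (818.2 - 491.67) × 5/9 = 181.4056°C.
The 109.9°F change is an interval, so only the factor 5/9 applies: +109.9 × 5/9 = +61.0556°C.
Final Celsius temperature: 181.4056 + 61.0556 = 242.4611°C.

242.46°C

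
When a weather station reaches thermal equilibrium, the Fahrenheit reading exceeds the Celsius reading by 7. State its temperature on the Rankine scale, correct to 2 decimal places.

435.42°R

Let x be the Fahrenheit reading; then the Celsius reading is 5/9·x - 17.7778.
(5/9·x - 17.7778) - x = -7  ⇒  (-4/9)·x = 97/9  ⇒  x = -24.2500°F.
In Celsius: (-24.25 - 32) × 5/9 = -31.2500°C.
In Rankine: -31.2500 × 1.8 + 491.67 = 435.42°R.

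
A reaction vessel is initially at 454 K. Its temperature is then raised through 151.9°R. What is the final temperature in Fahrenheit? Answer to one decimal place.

Initial temperature in Celsius: 454 - 273.15 = 180.8500°C.
The 151.9°R change is an interval, so only the factor 5/9 applies: +151.9 × 5/9 = +84.3889°C.
Final Celsius temperature: 180.8500 + 84.3889 = 265.2389°C.
In Fahrenheit: 265.2389 × 1.8 + 32 = 509.4°F.

509.4°F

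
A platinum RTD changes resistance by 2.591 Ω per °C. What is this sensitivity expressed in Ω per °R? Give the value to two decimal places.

Since only a temperature interval is involved, the additive offset between the scales drops out.
A change of 1°R is a change of 5/9°C, so per °R the value is 2.591 × 5/9 = 1.44.

1.44 Ω per °R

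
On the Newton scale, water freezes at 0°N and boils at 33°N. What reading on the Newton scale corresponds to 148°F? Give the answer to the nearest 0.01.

21.27°N

First in Celsius: (148 - 32) × 5/9 = 64.4444°C.
Linearly onto the Newton scale: 0 + (64.4444 / 100) × (33 - 0) = 21.27°N.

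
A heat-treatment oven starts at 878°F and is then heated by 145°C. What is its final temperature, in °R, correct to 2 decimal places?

1598.67°R

Initial temperature in Celsius: (878 - 32) × 5/9 = 470.0000°C.
Final Celsius temperature: 470.0000 + 145.0000 = 615.0000°C.
In Rankine: 615.0000 × 1.8 + 491.67 = 1598.67°R.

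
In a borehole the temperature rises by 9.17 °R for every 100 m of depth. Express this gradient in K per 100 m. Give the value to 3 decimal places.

Since only a temperature interval is involved, the additive offset between the scales drops out.
A change of 1°R is a change of 5/9 K, so 9.17 × 5/9 = 5.094.

5.094 K/100 m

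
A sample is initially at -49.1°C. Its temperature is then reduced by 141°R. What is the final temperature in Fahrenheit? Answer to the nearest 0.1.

The 141°R change is an interval, so only the factor 5/9 applies: -141 × 5/9 = -78.3333°C.
Final Celsius temperature: -49.1000 - 78.3333 = -127.4333°C.
In Fahrenheit: -127.4333 × 1.8 + 32 = -197.4°F.

-197.4°F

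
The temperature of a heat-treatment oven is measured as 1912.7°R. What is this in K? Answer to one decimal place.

1062.6 K

In Celsius: (1912.7 - 491.67) × 5/9 = 789.4611°C.
In kelvin: 789.4611 + 273.15 = 1062.6 K.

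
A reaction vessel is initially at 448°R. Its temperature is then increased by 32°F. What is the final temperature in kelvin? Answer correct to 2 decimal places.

266.67 K

Initial temperature in Celsius: (448 - 491.67) × 5/9 = -24.2611°C.
The 32°F change is an interval, so only the factor 5/9 applies: +32 × 5/9 = +17.7778°C.
Final Celsius temperature: -24.2611 + 17.7778 = -6.4833°C.
In kelvin: -6.4833 + 273.15 = 266.67 K.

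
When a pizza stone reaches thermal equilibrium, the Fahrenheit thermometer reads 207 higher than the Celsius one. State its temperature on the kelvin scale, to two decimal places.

Let x be the Celsius reading; then the Fahrenheit reading is 1.8·x + 32.
(1.8·x + 32) - x = 207  ⇒  (0.8)·x = 175  ⇒  x = 218.7500°C.
In kelvin: 218.7500 + 273.15 = 491.90 K.

491.90 K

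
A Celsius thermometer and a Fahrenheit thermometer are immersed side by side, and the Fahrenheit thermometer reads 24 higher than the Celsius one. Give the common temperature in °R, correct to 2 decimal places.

Let x be the Celsius reading; then the Fahrenheit reading is 1.8·x + 32.
(1.8·x + 32) - x = 24  ⇒  (0.8)·x = -8  ⇒  x = -10.0000°C.
In Rankine: -10.0000 × 1.8 + 491.67 = 473.67°R.

473.67°R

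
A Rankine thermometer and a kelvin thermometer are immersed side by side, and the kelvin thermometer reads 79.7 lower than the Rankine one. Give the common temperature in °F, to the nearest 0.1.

Let x be the Rankine reading; then the kelvin reading is 5/9·x.
(5/9·x) - x = -79.7  ⇒  (-4/9)·x = -79.7  ⇒  x = 179.3250°R.
In Celsius: (179.325 - 491.67) × 5/9 = -173.5250°C.
In Fahrenheit: -173.5250 × 1.8 + 32 = -280.3°F.

-280.3°F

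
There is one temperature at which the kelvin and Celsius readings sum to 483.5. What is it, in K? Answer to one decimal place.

378.3 K

Let K be the kelvin reading. The Celsius reading is C = 1·K - 273.15.
Require K + C = 483.5: (2)·K - 273.15 = 483.5.
K = (483.5 + 273.15) / (2) = 378.3.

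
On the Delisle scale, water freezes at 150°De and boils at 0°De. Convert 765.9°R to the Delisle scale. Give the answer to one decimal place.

First in Celsius: (765.9 - 491.67) × 5/9 = 152.3500°C.
Linearly onto the Delisle scale: 150 + (152.3500 / 100) × (0 - 150) = -78.5°De.

-78.5°De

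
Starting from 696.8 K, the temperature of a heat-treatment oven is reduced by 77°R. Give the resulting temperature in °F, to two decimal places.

717.57°F

Initial temperature in Celsius: 696.8 - 273.15 = 423.6500°C.
The 77°R change is an interval, so only the factor 5/9 applies: -77 × 5/9 = -42.7778°C.
Final Celsius temperature: 423.6500 - 42.7778 = 380.8722°C.
In Fahrenheit: 380.8722 × 1.8 + 32 = 717.57°F.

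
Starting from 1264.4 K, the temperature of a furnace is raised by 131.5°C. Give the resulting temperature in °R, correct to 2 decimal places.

Initial temperature in Celsius: 1264.4 - 273.15 = 991.2500°C.
Final Celsius temperature: 991.2500 + 131.5000 = 1122.7500°C.
In Rankine: 1122.7500 × 1.8 + 491.67 = 2512.62°R.

2512.62°R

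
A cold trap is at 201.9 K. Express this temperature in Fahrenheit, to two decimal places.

In Celsius: 201.9 - 273.15 = -71.2500°C.
In Fahrenheit: -71.2500 × 1.8 + 32 = -96.25°F.

-96.25°F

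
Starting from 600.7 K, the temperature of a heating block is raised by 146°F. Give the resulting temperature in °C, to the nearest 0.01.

Initial temperature in Celsius: 600.7 - 273.15 = 327.5500°C.
The 146°F change is an interval, so only the factor 5/9 applies: +146 × 5/9 = +81.1111°C.
Final Celsius temperature: 327.5500 + 81.1111 = 408.6611°C.

408.66°C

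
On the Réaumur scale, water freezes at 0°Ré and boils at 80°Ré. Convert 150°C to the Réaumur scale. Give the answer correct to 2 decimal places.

120.00°Ré

Linearly onto the Réaumur scale: 0 + (150.0000 / 100) × (80 - 0) = 120.00°Ré.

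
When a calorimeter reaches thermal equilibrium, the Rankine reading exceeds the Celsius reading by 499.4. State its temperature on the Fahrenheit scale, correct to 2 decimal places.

49.39°F

Let x be the Celsius reading; then the Rankine reading is 1.8·x + 491.67.
(1.8·x + 491.67) - x = 499.4  ⇒  (0.8)·x = 7.73  ⇒  x = 9.6625°C.
In Fahrenheit: 9.6625 × 1.8 + 32 = 49.39°F.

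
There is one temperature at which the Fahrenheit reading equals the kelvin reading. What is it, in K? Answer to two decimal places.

Let K be the kelvin reading. The Fahrenheit reading is F = 1.8·K - 459.67.
Set F = K: 1.8·K - 459.67 = K.
(0.8)·K = 459.67  ⇒  K = 574.59.

574.59 K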